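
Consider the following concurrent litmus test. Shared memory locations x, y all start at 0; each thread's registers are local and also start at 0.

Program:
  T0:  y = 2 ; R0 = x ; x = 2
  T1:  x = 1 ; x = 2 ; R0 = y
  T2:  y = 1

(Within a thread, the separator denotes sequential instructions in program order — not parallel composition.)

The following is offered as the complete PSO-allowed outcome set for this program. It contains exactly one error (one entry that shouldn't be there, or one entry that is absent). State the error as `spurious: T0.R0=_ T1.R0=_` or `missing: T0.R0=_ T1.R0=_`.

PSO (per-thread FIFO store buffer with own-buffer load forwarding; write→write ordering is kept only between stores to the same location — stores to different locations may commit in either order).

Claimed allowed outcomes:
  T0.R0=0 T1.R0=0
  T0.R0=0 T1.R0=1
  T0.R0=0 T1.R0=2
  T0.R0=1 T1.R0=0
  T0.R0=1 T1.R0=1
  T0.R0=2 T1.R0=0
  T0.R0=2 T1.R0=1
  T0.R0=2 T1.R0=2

missing: T0.R0=1 T1.R0=2

outcome vector order: (T0.R0,T1.R0)
under PSO → 0/0, 0/1, 0/2, 1/0, 1/1, 1/2, 2/0, 2/1, 2/2
PSO∖claimed = {1/2}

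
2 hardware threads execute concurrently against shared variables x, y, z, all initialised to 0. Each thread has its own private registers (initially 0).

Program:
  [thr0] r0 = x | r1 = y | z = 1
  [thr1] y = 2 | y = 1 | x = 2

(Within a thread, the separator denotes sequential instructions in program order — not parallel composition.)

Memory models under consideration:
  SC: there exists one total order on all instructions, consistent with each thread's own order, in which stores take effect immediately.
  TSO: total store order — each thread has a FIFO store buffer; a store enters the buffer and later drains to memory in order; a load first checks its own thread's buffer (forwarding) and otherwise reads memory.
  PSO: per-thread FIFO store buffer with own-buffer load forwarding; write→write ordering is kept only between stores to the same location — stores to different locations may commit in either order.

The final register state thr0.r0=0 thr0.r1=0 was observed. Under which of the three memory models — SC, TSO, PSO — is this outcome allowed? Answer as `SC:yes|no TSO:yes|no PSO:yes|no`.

SC:yes TSO:yes PSO:yes

outcome vector order: (thr0.r0,thr0.r1)
SC (4): (0,0) (0,1) (0,2) (2,1)
TSO (4): (0,0) (0,1) (0,2) (2,1)
PSO (6): (0,0) (0,1) (0,2) (2,0) (2,1) (2,2)
target (0,0) ∈ {SC,TSO,PSO}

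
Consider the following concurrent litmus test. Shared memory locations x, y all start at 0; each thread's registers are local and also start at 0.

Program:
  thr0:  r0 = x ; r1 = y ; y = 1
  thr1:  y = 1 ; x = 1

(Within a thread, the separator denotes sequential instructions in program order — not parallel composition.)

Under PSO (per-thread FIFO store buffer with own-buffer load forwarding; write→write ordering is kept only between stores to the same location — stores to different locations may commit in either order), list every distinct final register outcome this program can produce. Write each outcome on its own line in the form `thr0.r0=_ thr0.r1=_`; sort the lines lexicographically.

thr0.r0=0 thr0.r1=0
thr0.r0=0 thr0.r1=1
thr0.r0=1 thr0.r1=0
thr0.r0=1 thr0.r1=1

outcome vector order: (thr0.r0,thr0.r1)
|PSO outcomes| = 4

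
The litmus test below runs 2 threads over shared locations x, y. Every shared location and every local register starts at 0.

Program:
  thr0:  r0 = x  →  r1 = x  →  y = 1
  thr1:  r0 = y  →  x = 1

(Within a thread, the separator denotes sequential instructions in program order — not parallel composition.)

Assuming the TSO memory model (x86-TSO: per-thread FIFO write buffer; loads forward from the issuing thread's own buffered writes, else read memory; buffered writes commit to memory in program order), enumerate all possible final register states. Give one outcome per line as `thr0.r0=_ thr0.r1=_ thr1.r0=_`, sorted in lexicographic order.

thr0.r0=0 thr0.r1=0 thr1.r0=0
thr0.r0=0 thr0.r1=0 thr1.r0=1
thr0.r0=0 thr0.r1=1 thr1.r0=0
thr0.r0=1 thr0.r1=1 thr1.r0=0

outcome vector order: (thr0.r0,thr0.r1,thr1.r0)
|TSO outcomes| = 4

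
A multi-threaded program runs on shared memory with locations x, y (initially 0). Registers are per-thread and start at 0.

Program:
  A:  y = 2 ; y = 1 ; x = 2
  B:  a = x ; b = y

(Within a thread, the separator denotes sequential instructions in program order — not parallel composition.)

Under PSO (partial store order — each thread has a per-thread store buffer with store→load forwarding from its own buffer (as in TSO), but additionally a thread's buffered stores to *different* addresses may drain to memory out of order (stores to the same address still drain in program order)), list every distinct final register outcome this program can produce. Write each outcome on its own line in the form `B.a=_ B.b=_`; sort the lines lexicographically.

B.a=0 B.b=0
B.a=0 B.b=1
B.a=0 B.b=2
B.a=2 B.b=0
B.a=2 B.b=1
B.a=2 B.b=2

outcome vector order: (B.a,B.b)
|PSO outcomes| = 6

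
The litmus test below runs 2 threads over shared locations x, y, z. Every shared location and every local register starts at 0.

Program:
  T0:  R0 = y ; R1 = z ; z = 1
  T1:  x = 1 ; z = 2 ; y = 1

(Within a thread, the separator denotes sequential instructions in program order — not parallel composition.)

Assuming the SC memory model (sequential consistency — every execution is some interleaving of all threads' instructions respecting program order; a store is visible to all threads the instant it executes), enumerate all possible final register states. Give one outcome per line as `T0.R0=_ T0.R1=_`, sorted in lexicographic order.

outcome vector order: (T0.R0,T0.R1)
|SC outcomes| = 3

T0.R0=0 T0.R1=0
T0.R0=0 T0.R1=2
T0.R0=1 T0.R1=2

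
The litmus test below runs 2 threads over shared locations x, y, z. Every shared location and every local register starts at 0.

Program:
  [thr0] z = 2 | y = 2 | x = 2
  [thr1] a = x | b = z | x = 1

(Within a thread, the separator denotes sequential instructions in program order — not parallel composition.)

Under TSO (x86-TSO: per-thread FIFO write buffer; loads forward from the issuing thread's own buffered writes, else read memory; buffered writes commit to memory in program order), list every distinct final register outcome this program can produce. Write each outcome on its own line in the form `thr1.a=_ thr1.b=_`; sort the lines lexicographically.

thr1.a=0 thr1.b=0
thr1.a=0 thr1.b=2
thr1.a=2 thr1.b=2

outcome vector order: (thr1.a,thr1.b)
|TSO outcomes| = 3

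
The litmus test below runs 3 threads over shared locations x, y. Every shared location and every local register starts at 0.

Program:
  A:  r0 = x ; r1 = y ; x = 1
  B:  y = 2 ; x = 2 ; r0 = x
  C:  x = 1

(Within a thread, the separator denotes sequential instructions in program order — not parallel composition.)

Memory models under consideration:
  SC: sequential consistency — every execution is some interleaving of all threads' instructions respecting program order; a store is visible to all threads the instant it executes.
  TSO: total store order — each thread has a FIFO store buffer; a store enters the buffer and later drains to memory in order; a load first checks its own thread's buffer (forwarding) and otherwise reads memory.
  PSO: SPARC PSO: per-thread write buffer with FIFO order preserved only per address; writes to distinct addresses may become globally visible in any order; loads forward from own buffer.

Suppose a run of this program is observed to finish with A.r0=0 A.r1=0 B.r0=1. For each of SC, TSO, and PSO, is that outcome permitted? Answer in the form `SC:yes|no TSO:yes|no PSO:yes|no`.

SC:yes TSO:yes PSO:yes

outcome vector order: (A.r0,A.r1,B.r0)
SC (10): (0,0,1); (0,0,2); (0,2,1); (0,2,2); (1,0,1); (1,0,2); (1,2,1); (1,2,2); (2,2,1); (2,2,2)
TSO (10): (0,0,1); (0,0,2); (0,2,1); (0,2,2); (1,0,1); (1,0,2); (1,2,1); (1,2,2); (2,2,1); (2,2,2)
PSO (12): (0,0,1); (0,0,2); (0,2,1); (0,2,2); (1,0,1); (1,0,2); (1,2,1); (1,2,2); (2,0,1); (2,0,2); (2,2,1); (2,2,2)
target (0,0,1) ∈ {SC,TSO,PSO}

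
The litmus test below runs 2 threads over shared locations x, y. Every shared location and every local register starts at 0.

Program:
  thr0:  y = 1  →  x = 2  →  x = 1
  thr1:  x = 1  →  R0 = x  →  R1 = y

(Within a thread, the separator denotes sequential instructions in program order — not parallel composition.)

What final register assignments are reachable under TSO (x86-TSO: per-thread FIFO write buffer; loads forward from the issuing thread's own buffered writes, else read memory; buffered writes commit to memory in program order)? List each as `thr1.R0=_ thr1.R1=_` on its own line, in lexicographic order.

thr1.R0=1 thr1.R1=0
thr1.R0=1 thr1.R1=1
thr1.R0=2 thr1.R1=1

outcome vector order: (thr1.R0,thr1.R1)
|TSO outcomes| = 3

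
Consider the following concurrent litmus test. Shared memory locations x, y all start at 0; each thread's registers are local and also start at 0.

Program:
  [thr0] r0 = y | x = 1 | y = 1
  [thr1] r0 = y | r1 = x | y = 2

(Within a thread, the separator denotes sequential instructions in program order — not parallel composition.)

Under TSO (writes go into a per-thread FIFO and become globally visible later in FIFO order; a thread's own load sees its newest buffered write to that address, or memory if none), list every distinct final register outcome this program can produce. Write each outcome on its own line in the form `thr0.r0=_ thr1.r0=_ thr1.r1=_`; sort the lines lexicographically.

thr0.r0=0 thr1.r0=0 thr1.r1=0
thr0.r0=0 thr1.r0=0 thr1.r1=1
thr0.r0=0 thr1.r0=1 thr1.r1=1
thr0.r0=2 thr1.r0=0 thr1.r1=0

outcome vector order: (thr0.r0,thr1.r0,thr1.r1)
|TSO outcomes| = 4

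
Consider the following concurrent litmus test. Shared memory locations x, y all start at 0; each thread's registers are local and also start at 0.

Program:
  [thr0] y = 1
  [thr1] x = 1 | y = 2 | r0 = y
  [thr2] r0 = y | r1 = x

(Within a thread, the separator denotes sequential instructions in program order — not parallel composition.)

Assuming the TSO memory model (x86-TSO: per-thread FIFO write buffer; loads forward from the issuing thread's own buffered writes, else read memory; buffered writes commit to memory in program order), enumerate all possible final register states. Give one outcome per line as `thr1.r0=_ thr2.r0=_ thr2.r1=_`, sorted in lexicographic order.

thr1.r0=1 thr2.r0=0 thr2.r1=0
thr1.r0=1 thr2.r0=0 thr2.r1=1
thr1.r0=1 thr2.r0=1 thr2.r1=1
thr1.r0=1 thr2.r0=2 thr2.r1=1
thr1.r0=2 thr2.r0=0 thr2.r1=0
thr1.r0=2 thr2.r0=0 thr2.r1=1
thr1.r0=2 thr2.r0=1 thr2.r1=0
thr1.r0=2 thr2.r0=1 thr2.r1=1
thr1.r0=2 thr2.r0=2 thr2.r1=1

outcome vector order: (thr1.r0,thr2.r0,thr2.r1)
|TSO outcomes| = 9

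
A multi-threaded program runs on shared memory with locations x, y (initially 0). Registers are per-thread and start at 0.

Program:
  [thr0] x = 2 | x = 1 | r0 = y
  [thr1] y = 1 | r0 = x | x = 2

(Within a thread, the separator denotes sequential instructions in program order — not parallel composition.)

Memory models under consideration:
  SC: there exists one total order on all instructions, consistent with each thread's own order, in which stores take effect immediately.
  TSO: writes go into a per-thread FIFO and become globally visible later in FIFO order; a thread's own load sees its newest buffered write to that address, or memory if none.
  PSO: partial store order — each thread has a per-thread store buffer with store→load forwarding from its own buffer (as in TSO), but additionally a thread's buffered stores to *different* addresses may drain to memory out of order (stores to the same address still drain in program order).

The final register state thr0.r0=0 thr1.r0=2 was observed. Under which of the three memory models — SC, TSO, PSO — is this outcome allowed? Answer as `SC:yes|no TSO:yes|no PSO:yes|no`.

SC:no TSO:yes PSO:yes

outcome vector order: (thr0.r0,thr1.r0)
SC (4): (0,1), (1,0), (1,1), (1,2)
TSO (6): (0,0), (0,1), (0,2), (1,0), (1,1), (1,2)
PSO (6): (0,0), (0,1), (0,2), (1,0), (1,1), (1,2)
target (0,2) ∈ {TSO,PSO}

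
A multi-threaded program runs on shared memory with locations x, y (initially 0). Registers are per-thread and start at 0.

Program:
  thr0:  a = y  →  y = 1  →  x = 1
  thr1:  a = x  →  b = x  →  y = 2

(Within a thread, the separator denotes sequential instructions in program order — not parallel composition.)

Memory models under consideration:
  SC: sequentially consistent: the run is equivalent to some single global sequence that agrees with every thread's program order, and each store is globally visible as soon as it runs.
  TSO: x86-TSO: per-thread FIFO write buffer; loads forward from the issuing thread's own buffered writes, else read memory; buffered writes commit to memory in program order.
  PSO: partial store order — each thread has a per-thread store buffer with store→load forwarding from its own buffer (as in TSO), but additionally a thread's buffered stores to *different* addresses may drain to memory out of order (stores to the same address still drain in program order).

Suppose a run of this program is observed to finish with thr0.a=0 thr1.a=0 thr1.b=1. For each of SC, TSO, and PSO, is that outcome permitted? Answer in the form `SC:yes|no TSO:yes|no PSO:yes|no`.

outcome vector order: (thr0.a,thr1.a,thr1.b)
SC: 4 outcomes — {<0 0 0> <0 0 1> <0 1 1> <2 0 0>}
TSO: 4 outcomes — {<0 0 0> <0 0 1> <0 1 1> <2 0 0>}
PSO: 4 outcomes — {<0 0 0> <0 0 1> <0 1 1> <2 0 0>}
target <0 0 1> ∈ {SC,TSO,PSO}

SC:yes TSO:yes PSO:yes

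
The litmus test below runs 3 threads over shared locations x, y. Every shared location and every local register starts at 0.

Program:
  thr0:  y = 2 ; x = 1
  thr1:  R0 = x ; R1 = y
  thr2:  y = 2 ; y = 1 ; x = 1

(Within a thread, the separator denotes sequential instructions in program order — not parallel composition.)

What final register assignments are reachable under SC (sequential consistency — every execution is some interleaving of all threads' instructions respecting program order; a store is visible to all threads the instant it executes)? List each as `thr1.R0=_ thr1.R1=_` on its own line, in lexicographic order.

outcome vector order: (thr1.R0,thr1.R1)
|SC outcomes| = 5

thr1.R0=0 thr1.R1=0
thr1.R0=0 thr1.R1=1
thr1.R0=0 thr1.R1=2
thr1.R0=1 thr1.R1=1
thr1.R0=1 thr1.R1=2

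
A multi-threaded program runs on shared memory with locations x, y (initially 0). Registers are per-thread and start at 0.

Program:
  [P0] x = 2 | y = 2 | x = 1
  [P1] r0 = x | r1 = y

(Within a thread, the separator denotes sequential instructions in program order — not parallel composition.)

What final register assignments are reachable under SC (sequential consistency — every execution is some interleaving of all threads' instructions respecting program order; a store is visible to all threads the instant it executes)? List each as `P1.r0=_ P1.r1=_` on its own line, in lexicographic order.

P1.r0=0 P1.r1=0
P1.r0=0 P1.r1=2
P1.r0=1 P1.r1=2
P1.r0=2 P1.r1=0
P1.r0=2 P1.r1=2

outcome vector order: (P1.r0,P1.r1)
|SC outcomes| = 5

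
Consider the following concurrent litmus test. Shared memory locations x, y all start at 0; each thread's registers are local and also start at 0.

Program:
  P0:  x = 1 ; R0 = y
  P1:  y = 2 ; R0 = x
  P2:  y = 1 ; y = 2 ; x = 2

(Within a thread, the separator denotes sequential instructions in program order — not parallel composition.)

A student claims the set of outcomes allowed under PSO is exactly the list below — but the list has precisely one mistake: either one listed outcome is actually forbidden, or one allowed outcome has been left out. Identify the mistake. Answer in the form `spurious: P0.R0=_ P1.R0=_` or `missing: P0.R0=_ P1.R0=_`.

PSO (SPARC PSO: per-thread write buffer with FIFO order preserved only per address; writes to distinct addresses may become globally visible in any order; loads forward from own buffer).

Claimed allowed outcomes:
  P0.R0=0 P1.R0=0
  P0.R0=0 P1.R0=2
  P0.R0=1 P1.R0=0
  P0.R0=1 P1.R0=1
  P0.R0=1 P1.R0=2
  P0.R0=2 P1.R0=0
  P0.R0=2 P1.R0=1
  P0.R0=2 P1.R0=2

outcome vector order: (P0.R0,P1.R0)
PSO (9): 00; 01; 02; 10; 11; 12; 20; 21; 22
PSO∖claimed = {01}

missing: P0.R0=0 P1.R0=1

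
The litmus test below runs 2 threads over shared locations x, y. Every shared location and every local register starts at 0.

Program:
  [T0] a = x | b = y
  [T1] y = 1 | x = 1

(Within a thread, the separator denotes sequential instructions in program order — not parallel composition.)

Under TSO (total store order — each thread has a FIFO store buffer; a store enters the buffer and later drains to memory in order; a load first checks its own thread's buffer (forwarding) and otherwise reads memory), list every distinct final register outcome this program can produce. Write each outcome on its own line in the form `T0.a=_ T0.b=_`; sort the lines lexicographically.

T0.a=0 T0.b=0
T0.a=0 T0.b=1
T0.a=1 T0.b=1

outcome vector order: (T0.a,T0.b)
|TSO outcomes| = 3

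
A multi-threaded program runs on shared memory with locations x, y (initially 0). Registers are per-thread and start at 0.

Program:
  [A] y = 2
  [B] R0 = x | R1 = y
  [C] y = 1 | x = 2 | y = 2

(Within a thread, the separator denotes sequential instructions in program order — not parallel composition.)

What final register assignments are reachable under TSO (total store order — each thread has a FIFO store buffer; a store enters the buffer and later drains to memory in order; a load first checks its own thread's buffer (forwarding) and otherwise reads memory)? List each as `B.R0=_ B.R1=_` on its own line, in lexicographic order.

outcome vector order: (B.R0,B.R1)
|TSO outcomes| = 5

B.R0=0 B.R1=0
B.R0=0 B.R1=1
B.R0=0 B.R1=2
B.R0=2 B.R1=1
B.R0=2 B.R1=2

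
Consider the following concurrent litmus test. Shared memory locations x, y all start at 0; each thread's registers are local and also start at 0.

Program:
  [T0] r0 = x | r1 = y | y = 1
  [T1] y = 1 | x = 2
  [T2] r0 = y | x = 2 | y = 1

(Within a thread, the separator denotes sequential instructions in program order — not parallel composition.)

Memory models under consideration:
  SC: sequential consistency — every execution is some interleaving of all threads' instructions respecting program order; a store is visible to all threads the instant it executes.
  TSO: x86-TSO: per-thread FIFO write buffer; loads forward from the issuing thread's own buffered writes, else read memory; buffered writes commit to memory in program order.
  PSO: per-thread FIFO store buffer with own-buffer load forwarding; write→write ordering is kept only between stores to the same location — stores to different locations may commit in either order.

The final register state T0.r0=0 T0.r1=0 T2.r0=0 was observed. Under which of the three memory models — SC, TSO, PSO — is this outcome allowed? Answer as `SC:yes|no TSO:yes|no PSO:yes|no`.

SC:yes TSO:yes PSO:yes

outcome vector order: (T0.r0,T0.r1,T2.r0)
under SC → 000 001 010 011 200 210 211
under TSO → 000 001 010 011 200 210 211
under PSO → 000 001 010 011 200 201 210 211
target 000 ∈ {SC,TSO,PSO}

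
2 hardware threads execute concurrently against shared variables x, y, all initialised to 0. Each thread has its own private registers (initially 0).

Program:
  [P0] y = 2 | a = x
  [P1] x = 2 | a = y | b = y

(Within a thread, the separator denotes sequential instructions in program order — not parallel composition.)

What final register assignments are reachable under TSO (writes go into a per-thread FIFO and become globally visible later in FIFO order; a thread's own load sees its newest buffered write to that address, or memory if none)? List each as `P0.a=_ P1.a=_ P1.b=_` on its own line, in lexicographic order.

outcome vector order: (P0.a,P1.a,P1.b)
|TSO outcomes| = 6

P0.a=0 P1.a=0 P1.b=0
P0.a=0 P1.a=0 P1.b=2
P0.a=0 P1.a=2 P1.b=2
P0.a=2 P1.a=0 P1.b=0
P0.a=2 P1.a=0 P1.b=2
P0.a=2 P1.a=2 P1.b=2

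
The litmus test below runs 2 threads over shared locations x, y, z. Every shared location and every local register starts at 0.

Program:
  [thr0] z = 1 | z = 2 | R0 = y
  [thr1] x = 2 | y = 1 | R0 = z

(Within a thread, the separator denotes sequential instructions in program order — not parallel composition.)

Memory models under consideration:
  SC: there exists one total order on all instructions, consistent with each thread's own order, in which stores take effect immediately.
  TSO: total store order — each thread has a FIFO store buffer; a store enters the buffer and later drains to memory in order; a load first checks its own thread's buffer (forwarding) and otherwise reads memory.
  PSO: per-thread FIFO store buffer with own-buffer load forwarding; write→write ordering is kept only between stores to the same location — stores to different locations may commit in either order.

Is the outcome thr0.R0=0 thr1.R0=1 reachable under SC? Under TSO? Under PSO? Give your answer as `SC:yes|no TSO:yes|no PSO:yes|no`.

SC:no TSO:yes PSO:yes

outcome vector order: (thr0.R0,thr1.R0)
under SC → (0,2) (1,0) (1,1) (1,2)
under TSO → (0,0) (0,1) (0,2) (1,0) (1,1) (1,2)
under PSO → (0,0) (0,1) (0,2) (1,0) (1,1) (1,2)
target (0,1) ∈ {TSO,PSO}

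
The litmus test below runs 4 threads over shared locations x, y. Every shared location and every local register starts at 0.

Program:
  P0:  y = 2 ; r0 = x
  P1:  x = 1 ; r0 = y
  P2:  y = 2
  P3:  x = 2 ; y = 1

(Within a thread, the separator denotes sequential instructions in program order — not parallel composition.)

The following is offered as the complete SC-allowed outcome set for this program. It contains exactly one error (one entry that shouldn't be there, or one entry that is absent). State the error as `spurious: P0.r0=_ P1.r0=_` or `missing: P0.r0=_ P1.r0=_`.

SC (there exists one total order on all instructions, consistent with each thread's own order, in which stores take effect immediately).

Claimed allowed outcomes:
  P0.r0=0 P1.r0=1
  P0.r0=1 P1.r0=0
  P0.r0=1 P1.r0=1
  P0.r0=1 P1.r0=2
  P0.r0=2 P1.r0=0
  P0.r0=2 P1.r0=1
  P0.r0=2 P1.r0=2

outcome vector order: (P0.r0,P1.r0)
under SC → 0/1; 0/2; 1/0; 1/1; 1/2; 2/0; 2/1; 2/2
SC∖claimed = {0/2}

missing: P0.r0=0 P1.r0=2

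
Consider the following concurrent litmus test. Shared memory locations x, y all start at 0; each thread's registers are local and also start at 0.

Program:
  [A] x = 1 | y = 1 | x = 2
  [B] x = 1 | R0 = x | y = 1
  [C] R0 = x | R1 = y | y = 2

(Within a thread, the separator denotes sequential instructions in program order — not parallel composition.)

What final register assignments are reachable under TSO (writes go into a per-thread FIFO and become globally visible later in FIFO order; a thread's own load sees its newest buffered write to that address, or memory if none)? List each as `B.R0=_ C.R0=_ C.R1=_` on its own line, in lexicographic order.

outcome vector order: (B.R0,C.R0,C.R1)
|TSO outcomes| = 10

B.R0=1 C.R0=0 C.R1=0
B.R0=1 C.R0=0 C.R1=1
B.R0=1 C.R0=1 C.R1=0
B.R0=1 C.R0=1 C.R1=1
B.R0=1 C.R0=2 C.R1=1
B.R0=2 C.R0=0 C.R1=0
B.R0=2 C.R0=0 C.R1=1
B.R0=2 C.R0=1 C.R1=0
B.R0=2 C.R0=1 C.R1=1
B.R0=2 C.R0=2 C.R1=1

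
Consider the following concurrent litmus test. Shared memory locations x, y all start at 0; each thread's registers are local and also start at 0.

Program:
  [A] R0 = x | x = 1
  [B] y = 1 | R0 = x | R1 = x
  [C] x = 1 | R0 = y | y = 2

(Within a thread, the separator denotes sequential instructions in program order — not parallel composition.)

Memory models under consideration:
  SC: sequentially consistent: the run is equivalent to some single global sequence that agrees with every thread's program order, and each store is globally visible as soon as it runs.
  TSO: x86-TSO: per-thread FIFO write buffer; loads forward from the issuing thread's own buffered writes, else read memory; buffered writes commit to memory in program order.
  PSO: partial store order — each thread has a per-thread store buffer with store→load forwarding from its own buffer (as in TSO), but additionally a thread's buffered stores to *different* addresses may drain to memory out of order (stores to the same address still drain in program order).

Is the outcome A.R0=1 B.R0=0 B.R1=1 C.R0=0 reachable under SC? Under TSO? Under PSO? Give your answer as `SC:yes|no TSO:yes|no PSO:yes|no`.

outcome vector order: (A.R0,B.R0,B.R1,C.R0)
under SC → (0,0,0,1), (0,0,1,1), (0,1,1,0), (0,1,1,1), (1,0,0,1), (1,0,1,1), (1,1,1,0), (1,1,1,1)
under TSO → (0,0,0,0), (0,0,0,1), (0,0,1,0), (0,0,1,1), (0,1,1,0), (0,1,1,1), (1,0,0,0), (1,0,0,1), (1,0,1,0), (1,0,1,1), (1,1,1,0), (1,1,1,1)
under PSO → (0,0,0,0), (0,0,0,1), (0,0,1,0), (0,0,1,1), (0,1,1,0), (0,1,1,1), (1,0,0,0), (1,0,0,1), (1,0,1,0), (1,0,1,1), (1,1,1,0), (1,1,1,1)
target (1,0,1,0) ∈ {TSO,PSO}

SC:no TSO:yes PSO:yes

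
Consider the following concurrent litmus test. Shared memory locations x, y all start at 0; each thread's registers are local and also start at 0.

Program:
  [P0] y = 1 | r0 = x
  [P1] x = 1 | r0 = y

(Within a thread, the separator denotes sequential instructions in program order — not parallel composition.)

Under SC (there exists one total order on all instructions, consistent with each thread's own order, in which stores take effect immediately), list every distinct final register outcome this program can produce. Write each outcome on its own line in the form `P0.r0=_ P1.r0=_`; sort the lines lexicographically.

outcome vector order: (P0.r0,P1.r0)
|SC outcomes| = 3

P0.r0=0 P1.r0=1
P0.r0=1 P1.r0=0
P0.r0=1 P1.r0=1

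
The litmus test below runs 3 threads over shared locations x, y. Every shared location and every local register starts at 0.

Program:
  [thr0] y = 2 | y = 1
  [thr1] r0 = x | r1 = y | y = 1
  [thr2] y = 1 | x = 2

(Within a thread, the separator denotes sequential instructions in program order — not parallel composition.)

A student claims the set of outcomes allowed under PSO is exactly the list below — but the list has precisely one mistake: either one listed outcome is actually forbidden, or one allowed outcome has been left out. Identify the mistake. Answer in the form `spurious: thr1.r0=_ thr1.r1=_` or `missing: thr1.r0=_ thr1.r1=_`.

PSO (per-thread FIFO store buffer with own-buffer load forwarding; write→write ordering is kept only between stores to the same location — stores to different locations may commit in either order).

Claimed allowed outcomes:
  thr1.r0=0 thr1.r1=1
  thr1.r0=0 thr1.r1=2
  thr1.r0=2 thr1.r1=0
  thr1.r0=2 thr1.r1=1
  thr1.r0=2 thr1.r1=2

missing: thr1.r0=0 thr1.r1=0

outcome vector order: (thr1.r0,thr1.r1)
PSO (6): (0,0) (0,1) (0,2) (2,0) (2,1) (2,2)
PSO∖claimed = {(0,0)}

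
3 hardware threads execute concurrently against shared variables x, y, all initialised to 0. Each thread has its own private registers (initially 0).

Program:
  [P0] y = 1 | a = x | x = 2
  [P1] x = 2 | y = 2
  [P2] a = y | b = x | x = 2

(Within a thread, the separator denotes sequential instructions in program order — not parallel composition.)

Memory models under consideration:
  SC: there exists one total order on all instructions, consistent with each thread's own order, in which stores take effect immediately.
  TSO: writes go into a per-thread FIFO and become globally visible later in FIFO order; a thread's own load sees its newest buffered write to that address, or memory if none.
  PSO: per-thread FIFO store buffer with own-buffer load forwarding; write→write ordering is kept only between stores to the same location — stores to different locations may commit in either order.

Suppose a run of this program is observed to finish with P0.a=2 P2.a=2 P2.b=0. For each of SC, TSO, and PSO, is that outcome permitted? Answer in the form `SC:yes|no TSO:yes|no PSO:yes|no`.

outcome vector order: (P0.a,P2.a,P2.b)
SC (10): 000, 002, 010, 012, 022, 200, 202, 210, 212, 222
TSO (10): 000, 002, 010, 012, 022, 200, 202, 210, 212, 222
PSO (12): 000, 002, 010, 012, 020, 022, 200, 202, 210, 212, 220, 222
target 220 ∈ {PSO}

SC:no TSO:no PSO:yes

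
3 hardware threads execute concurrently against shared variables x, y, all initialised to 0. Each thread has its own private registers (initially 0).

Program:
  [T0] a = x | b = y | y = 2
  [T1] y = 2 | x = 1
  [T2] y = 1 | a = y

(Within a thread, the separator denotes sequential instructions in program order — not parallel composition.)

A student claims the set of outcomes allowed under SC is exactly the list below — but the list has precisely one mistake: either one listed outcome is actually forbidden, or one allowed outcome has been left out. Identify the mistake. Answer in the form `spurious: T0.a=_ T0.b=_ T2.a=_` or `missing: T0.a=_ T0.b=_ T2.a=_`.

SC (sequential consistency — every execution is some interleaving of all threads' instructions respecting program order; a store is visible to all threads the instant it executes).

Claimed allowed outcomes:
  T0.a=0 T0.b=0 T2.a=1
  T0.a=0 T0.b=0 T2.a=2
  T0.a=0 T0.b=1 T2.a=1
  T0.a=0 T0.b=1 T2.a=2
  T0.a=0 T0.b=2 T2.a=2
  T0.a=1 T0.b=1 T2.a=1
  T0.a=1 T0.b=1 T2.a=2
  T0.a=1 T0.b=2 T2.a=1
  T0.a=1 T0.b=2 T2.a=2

outcome vector order: (T0.a,T0.b,T2.a)
under SC → 0/0/1 0/0/2 0/1/1 0/1/2 0/2/1 0/2/2 1/1/1 1/1/2 1/2/1 1/2/2
SC∖claimed = {0/2/1}

missing: T0.a=0 T0.b=2 T2.a=1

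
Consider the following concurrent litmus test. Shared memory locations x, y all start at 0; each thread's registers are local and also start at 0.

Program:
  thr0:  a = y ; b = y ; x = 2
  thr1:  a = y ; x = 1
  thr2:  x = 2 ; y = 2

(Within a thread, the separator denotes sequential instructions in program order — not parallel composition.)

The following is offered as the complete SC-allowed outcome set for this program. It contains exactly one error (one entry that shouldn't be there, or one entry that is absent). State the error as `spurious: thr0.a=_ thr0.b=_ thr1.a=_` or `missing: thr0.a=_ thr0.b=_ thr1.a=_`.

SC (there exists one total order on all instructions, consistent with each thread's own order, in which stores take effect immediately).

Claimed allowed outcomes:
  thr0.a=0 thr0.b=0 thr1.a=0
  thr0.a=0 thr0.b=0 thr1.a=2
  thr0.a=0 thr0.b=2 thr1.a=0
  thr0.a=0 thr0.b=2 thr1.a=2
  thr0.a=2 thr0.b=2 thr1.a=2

missing: thr0.a=2 thr0.b=2 thr1.a=0

outcome vector order: (thr0.a,thr0.b,thr1.a)
SC (6): 000; 002; 020; 022; 220; 222
SC∖claimed = {220}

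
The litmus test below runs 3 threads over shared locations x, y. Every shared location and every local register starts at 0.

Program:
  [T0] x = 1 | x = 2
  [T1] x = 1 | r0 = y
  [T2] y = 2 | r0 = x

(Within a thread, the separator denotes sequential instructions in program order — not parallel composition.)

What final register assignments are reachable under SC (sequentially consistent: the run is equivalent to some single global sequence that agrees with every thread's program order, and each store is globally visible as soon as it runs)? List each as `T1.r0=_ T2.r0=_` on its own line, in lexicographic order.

outcome vector order: (T1.r0,T2.r0)
|SC outcomes| = 5

T1.r0=0 T2.r0=1
T1.r0=0 T2.r0=2
T1.r0=2 T2.r0=0
T1.r0=2 T2.r0=1
T1.r0=2 T2.r0=2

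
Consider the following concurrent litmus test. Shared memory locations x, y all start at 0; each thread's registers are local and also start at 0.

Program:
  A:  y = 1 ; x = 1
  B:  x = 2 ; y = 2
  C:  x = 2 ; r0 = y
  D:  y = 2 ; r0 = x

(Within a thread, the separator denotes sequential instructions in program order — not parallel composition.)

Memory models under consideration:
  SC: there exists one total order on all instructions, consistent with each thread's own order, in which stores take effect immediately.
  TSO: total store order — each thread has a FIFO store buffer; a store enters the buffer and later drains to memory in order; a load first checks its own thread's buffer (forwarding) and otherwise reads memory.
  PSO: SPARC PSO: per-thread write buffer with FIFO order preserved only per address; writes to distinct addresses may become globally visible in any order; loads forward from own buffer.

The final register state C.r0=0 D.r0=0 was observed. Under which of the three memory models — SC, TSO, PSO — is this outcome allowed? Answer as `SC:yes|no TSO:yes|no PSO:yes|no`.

SC:no TSO:yes PSO:yes

outcome vector order: (C.r0,D.r0)
SC: 8 outcomes — {<0 1>, <0 2>, <1 0>, <1 1>, <1 2>, <2 0>, <2 1>, <2 2>}
TSO: 9 outcomes — {<0 0>, <0 1>, <0 2>, <1 0>, <1 1>, <1 2>, <2 0>, <2 1>, <2 2>}
PSO: 9 outcomes — {<0 0>, <0 1>, <0 2>, <1 0>, <1 1>, <1 2>, <2 0>, <2 1>, <2 2>}
target <0 0> ∈ {TSO,PSO}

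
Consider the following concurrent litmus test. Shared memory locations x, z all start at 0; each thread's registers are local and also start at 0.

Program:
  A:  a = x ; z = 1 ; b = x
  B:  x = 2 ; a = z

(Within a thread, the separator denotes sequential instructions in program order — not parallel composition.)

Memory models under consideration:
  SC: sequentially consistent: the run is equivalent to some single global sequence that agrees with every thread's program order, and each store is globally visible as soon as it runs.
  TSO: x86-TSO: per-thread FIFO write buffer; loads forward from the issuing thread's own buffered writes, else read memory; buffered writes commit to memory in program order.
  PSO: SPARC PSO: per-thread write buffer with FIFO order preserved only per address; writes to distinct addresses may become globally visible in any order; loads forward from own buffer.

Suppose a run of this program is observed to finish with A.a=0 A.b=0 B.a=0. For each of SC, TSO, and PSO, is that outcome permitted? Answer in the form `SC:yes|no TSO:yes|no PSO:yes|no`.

SC:no TSO:yes PSO:yes

outcome vector order: (A.a,A.b,B.a)
SC: 5 outcomes — {0/0/1, 0/2/0, 0/2/1, 2/2/0, 2/2/1}
TSO: 6 outcomes — {0/0/0, 0/0/1, 0/2/0, 0/2/1, 2/2/0, 2/2/1}
PSO: 6 outcomes — {0/0/0, 0/0/1, 0/2/0, 0/2/1, 2/2/0, 2/2/1}
target 0/0/0 ∈ {TSO,PSO}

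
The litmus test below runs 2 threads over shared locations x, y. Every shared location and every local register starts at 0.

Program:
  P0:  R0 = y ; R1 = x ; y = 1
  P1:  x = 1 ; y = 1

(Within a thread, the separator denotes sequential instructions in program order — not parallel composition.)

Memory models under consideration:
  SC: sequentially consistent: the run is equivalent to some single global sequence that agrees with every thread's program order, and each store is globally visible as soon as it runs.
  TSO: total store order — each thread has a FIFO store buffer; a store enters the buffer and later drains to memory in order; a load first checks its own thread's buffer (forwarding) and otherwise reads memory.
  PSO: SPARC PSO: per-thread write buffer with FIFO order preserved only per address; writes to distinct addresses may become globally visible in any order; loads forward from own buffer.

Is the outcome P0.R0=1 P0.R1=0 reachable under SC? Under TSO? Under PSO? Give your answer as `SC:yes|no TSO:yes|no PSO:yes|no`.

outcome vector order: (P0.R0,P0.R1)
[SC] allowed = {<0 0>; <0 1>; <1 1>}
[TSO] allowed = {<0 0>; <0 1>; <1 1>}
[PSO] allowed = {<0 0>; <0 1>; <1 0>; <1 1>}
target <1 0> ∈ {PSO}

SC:no TSO:no PSO:yes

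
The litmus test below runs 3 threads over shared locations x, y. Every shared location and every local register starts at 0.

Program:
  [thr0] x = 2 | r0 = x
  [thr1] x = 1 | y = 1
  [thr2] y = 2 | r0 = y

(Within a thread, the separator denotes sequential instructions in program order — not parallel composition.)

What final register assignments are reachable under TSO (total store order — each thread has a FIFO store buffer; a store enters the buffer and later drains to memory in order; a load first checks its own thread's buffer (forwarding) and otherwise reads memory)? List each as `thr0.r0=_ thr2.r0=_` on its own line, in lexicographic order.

thr0.r0=1 thr2.r0=1
thr0.r0=1 thr2.r0=2
thr0.r0=2 thr2.r0=1
thr0.r0=2 thr2.r0=2

outcome vector order: (thr0.r0,thr2.r0)
|TSO outcomes| = 4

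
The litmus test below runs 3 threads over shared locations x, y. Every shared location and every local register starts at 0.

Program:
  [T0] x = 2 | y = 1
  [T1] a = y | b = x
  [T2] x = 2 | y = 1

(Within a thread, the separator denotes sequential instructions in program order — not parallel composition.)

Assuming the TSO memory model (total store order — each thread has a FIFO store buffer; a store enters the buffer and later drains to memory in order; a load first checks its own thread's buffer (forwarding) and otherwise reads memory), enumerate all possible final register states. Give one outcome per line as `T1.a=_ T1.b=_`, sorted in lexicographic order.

outcome vector order: (T1.a,T1.b)
|TSO outcomes| = 3

T1.a=0 T1.b=0
T1.a=0 T1.b=2
T1.a=1 T1.b=2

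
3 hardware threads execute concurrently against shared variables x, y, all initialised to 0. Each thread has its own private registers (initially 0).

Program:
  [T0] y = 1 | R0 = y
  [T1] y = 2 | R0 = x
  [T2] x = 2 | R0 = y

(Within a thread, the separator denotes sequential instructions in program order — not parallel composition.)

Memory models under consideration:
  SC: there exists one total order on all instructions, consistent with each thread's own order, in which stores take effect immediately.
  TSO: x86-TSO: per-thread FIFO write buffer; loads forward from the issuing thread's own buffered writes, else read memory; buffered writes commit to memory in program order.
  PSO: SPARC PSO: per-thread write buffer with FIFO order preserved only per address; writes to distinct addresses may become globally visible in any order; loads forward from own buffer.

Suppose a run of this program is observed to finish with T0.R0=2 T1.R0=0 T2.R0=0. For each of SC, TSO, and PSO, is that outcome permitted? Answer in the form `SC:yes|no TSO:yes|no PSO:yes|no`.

outcome vector order: (T0.R0,T1.R0,T2.R0)
SC: 9 outcomes — {1/0/1; 1/0/2; 1/2/0; 1/2/1; 1/2/2; 2/0/2; 2/2/0; 2/2/1; 2/2/2}
TSO: 12 outcomes — {1/0/0; 1/0/1; 1/0/2; 1/2/0; 1/2/1; 1/2/2; 2/0/0; 2/0/1; 2/0/2; 2/2/0; 2/2/1; 2/2/2}
PSO: 12 outcomes — {1/0/0; 1/0/1; 1/0/2; 1/2/0; 1/2/1; 1/2/2; 2/0/0; 2/0/1; 2/0/2; 2/2/0; 2/2/1; 2/2/2}
target 2/0/0 ∈ {TSO,PSO}

SC:no TSO:yes PSO:yes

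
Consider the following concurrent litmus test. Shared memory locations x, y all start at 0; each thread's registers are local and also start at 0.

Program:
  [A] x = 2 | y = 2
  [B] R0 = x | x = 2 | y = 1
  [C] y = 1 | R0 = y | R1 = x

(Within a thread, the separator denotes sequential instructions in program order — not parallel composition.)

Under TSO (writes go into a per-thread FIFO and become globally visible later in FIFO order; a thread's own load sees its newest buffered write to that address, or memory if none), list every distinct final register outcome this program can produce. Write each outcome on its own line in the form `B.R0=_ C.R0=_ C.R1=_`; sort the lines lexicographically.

B.R0=0 C.R0=1 C.R1=0
B.R0=0 C.R0=1 C.R1=2
B.R0=0 C.R0=2 C.R1=2
B.R0=2 C.R0=1 C.R1=0
B.R0=2 C.R0=1 C.R1=2
B.R0=2 C.R0=2 C.R1=2

outcome vector order: (B.R0,C.R0,C.R1)
|TSO outcomes| = 6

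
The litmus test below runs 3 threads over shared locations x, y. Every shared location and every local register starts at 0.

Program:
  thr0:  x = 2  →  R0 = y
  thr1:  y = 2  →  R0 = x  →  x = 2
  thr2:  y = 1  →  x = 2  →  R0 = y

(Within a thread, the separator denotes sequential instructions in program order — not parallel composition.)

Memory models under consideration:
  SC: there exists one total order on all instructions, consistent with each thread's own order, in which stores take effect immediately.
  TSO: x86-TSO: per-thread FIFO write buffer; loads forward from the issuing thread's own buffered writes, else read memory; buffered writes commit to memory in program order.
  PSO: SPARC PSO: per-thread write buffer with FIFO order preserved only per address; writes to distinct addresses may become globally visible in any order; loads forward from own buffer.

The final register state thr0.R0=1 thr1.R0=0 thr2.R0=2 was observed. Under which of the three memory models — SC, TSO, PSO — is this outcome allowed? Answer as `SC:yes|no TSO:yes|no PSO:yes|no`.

SC:no TSO:yes PSO:yes

outcome vector order: (thr0.R0,thr1.R0,thr2.R0)
SC (9): 0/2/1; 0/2/2; 1/0/1; 1/2/1; 1/2/2; 2/0/1; 2/0/2; 2/2/1; 2/2/2
TSO (12): 0/0/1; 0/0/2; 0/2/1; 0/2/2; 1/0/1; 1/0/2; 1/2/1; 1/2/2; 2/0/1; 2/0/2; 2/2/1; 2/2/2
PSO (12): 0/0/1; 0/0/2; 0/2/1; 0/2/2; 1/0/1; 1/0/2; 1/2/1; 1/2/2; 2/0/1; 2/0/2; 2/2/1; 2/2/2
target 1/0/2 ∈ {TSO,PSO}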